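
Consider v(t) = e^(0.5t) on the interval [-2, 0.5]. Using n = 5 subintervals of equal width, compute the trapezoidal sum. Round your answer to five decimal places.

Δt = (0.5 − (-2))/5 = 0.5.
v(-2) ≈ 0.36788, v(-1.5) ≈ 0.47237, v(-1) ≈ 0.60653, v(-0.5) ≈ 0.77880, v(0) ≈ 1.00000, v(0.5) ≈ 1.28403.
T_5 = (Δt/2)·[v(t_0) + 2v(t_1) + ... + 2v(t_{4}) + v(t_5)].
Sum ≈ 1.84183.

1.84183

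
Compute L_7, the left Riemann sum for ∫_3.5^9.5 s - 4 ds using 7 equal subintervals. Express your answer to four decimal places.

12.4286

Δs = (9.5 − 3.5)/7 = 6/7.
Left endpoints: 3.5, 61/14, 73/14, 85/14, 97/14, 109/14, 121/14.
f(3.5) = -0.5, f(61/14) = 5/14, f(73/14) = 17/14, f(85/14) = 29/14, f(97/14) = 41/14, f(109/14) = 53/14, f(121/14) = 65/14.
Sum = Δs · [f(3.5) + f(61/14) + f(73/14) + ...].
Sum ≈ 12.4286.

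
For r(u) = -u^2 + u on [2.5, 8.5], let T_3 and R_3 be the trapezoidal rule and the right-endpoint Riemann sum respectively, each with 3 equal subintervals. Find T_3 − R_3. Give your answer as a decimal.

T_3 = -170.5.
R_3 = -230.5.
T_3 − R_3 = 60.

60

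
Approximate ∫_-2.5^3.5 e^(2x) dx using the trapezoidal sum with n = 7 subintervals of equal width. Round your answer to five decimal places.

Δx = (3.5 − (-2.5))/7 = 6/7.
f(-2.5) ≈ 0.00674, f(-23/14) ≈ 0.03741, f(-11/14) ≈ 0.20775, f(1/14) ≈ 1.15356, f(13/14) ≈ 6.40541, f(25/14) ≈ 35.56737, f(37/14) ≈ 197.49520, f(3.5) ≈ 1096.63316.
T_7 = (Δx/2)·[f(x_0) + 2f(x_1) + ... + 2f(x_{6}) + f(x_7)].
Sum ≈ 676.44570.

676.44570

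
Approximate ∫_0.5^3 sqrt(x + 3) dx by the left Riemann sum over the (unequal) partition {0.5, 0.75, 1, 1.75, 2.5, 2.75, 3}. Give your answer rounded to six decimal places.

Subinterval widths: 0.25, 0.25, 0.75, 0.75, 0.25, 0.25.
Left endpoints: 0.5, 0.75, 1, 1.75, 2.5, 2.75.
f(0.5) ≈ 1.870829, f(0.75) ≈ 1.936492, f(1) ≈ 2.000000, f(1.75) ≈ 2.179449, f(2.5) ≈ 2.345208, f(2.75) ≈ 2.397916.
Sum = Σ Δx_i · f(x_i).
Sum ≈ 5.272198.

5.272198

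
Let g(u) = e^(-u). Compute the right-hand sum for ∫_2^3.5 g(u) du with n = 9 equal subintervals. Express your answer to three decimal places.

Δu = (3.5 − 2)/9 = 1/6.
Right endpoints: 13/6, 7/3, 2.5, 8/3, 17/6, 3, 19/6, 10/3, 3.5.
g(13/6) ≈ 0.115, g(7/3) ≈ 0.097, g(2.5) ≈ 0.082, g(8/3) ≈ 0.069, g(17/6) ≈ 0.059, g(3) ≈ 0.050, g(19/6) ≈ 0.042, g(10/3) ≈ 0.036, g(3.5) ≈ 0.030.
Sum = Δu · [g(13/6) + g(7/3) + g(2.5) + ...].
Sum ≈ 0.097.

0.097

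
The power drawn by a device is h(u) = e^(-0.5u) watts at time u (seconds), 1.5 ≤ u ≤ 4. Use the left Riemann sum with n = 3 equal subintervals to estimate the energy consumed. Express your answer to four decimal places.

0.8242

Δu = (4 − 1.5)/3 = 5/6.
Left endpoints: 1.5, 7/3, 19/6.
h(1.5) ≈ 0.4724, h(7/3) ≈ 0.3114, h(19/6) ≈ 0.2053.
Sum = Δu · [h(1.5) + h(7/3) + h(19/6)].
Sum ≈ 0.8242.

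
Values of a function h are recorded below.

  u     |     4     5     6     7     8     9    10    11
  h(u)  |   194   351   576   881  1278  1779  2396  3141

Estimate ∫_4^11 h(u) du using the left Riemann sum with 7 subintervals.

Δu = 1.
Sum = 1·[194 + 351 + 576 + 881 + 1278 + 1779 + 2396] = 7455.

7455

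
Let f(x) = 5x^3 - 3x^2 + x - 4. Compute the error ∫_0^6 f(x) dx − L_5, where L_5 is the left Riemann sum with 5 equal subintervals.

Exact integral: ∫_0^6 f(x) dx = 1398.
L_5 = 871.68.
Error = 1398 − 871.68 = 526.32.

526.32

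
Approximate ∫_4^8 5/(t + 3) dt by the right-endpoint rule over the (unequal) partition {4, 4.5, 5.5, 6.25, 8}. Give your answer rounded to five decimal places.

2.12243

Subinterval widths: 0.5, 1, 0.75, 1.75.
Right endpoints: 4.5, 5.5, 6.25, 8.
f(4.5) = 2/3, f(5.5) = 10/17, f(6.25) = 20/37, f(8) = 5/11.
Sum = Σ Δt_i · f(t_i).
Sum ≈ 2.12243.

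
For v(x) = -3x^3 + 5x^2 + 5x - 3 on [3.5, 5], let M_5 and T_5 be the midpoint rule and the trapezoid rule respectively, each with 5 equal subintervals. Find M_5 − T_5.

M_5 = -191.5790625.
T_5 = -192.70125.
M_5 − T_5 = 1.1221875.

1.1221875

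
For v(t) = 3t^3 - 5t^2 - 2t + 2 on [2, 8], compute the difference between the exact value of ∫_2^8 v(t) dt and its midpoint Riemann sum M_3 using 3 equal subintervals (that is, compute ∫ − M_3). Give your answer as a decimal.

Exact integral: ∫_2^8 v(t) dt = 2172.
M_3 = 2092.
Error = 2172 − 2092 = 80.

80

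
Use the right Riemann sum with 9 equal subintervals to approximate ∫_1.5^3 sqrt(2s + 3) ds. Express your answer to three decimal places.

Δs = (3 − 1.5)/9 = 1/6.
Right endpoints: 5/3, 11/6, 2, 13/6, 7/3, 2.5, 8/3, 17/6, 3.
f(5/3) ≈ 2.517, f(11/6) ≈ 2.582, f(2) ≈ 2.646, f(13/6) ≈ 2.708, f(7/3) ≈ 2.769, f(2.5) ≈ 2.828, f(8/3) ≈ 2.887, f(17/6) ≈ 2.944, f(3) ≈ 3.000.
Sum = Δs · [f(5/3) + f(11/6) + f(2) + ...].
Sum ≈ 4.147.

4.147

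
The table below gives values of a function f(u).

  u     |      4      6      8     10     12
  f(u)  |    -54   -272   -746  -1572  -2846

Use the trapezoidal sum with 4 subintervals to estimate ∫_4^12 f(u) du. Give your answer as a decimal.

-8080

Δu = 2.
T_4 = (2/2)·[(-54) + 2·(-272) + 2·(-746) + 2·(-1572) + (-2846)] = -8080.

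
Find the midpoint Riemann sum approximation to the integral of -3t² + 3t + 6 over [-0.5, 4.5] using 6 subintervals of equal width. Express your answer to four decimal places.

-30.3819

Δt = (4.5 − (-0.5))/6 = 5/6.
Midpoints: -1/12, 0.75, 19/12, 29/12, 3.25, 49/12.
f(-1/12) = 275/48, f(0.75) = 6.5625, f(19/12) = 155/48, f(29/12) = -205/48, f(3.25) = -15.9375, f(49/12) = -1525/48.
Sum = Δt · [f(-1/12) + f(0.75) + f(19/12) + ...].
Sum ≈ -30.3819.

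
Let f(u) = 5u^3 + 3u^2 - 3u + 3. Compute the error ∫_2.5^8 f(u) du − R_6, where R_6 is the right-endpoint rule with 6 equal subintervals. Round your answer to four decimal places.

-1272.3381

Exact integral: ∫_2.5^8 f(u) du = 5497.421875.
R_6 ≈ 6769.759983.
Error ≈ 5497.421875 − 6769.759983 ≈ -1272.3381.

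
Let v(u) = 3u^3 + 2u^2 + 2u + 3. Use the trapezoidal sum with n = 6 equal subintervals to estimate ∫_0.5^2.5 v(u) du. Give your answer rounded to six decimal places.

52.157407

Δu = (2.5 − 0.5)/6 = 1/3.
v(0.5) = 4.875, v(5/6) = 187/24, v(7/6) = 923/72, v(1.5) = 20.625, v(11/6) = 31.875, v(13/6) = 3401/72, v(2.5) = 67.375.
T_6 = (Δu/2)·[v(u_0) + 2v(u_1) + ... + 2v(u_{5}) + v(u_6)].
Sum ≈ 52.157407.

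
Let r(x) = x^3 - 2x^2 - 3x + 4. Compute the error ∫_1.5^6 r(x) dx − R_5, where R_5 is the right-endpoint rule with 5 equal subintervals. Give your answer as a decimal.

-64.850625

Exact integral: ∫_1.5^6 r(x) dx = 148.359375.
R_5 = 213.21.
Error = 148.359375 − 213.21 = -64.850625.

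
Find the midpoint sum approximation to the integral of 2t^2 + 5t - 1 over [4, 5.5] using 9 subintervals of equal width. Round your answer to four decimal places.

102.3681

Δt = (5.5 − 4)/9 = 1/6.
Midpoints: 49/12, 4.25, 53/12, 55/12, 4.75, 59/12, 61/12, 5.25, 65/12.
f(49/12) = 3799/72, f(4.25) = 56.375, f(53/12) = 4327/72, f(55/12) = 4603/72, f(4.75) = 67.875, f(59/12) = 5179/72, f(61/12) = 5479/72, f(5.25) = 80.375, f(65/12) = 6103/72.
Sum = Δt · [f(49/12) + f(4.25) + f(53/12) + ...].
Sum ≈ 102.3681.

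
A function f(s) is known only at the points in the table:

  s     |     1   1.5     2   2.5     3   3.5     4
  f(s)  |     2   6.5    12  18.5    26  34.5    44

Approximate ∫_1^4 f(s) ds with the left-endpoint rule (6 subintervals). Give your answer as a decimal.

49.75

Δs = 0.5.
Sum = 0.5·[2 + 6.5 + 12 + 18.5 + 26 + 34.5] = 49.75.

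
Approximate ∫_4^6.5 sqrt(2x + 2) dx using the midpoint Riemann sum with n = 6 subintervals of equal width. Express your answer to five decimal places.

8.82441

Δx = (6.5 − 4)/6 = 5/12.
Midpoints: 101/24, 4.625, 121/24, 131/24, 5.875, 151/24.
f(101/24) ≈ 3.22749, f(4.625) ≈ 3.35410, f(121/24) ≈ 3.47611, f(131/24) ≈ 3.59398, f(5.875) ≈ 3.70810, f(151/24) ≈ 3.81881.
Sum = Δx · [f(101/24) + f(4.625) + f(121/24) + ...].
Sum ≈ 8.82441.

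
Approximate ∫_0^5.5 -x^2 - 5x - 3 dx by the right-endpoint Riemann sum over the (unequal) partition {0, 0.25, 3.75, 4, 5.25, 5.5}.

Subinterval widths: 0.25, 3.5, 0.25, 1.25, 0.25.
Right endpoints: 0.25, 3.75, 4, 5.25, 5.5.
f(0.25) = -4.3125, f(3.75) = -35.8125, f(4) = -39, f(5.25) = -56.8125, f(5.5) = -60.75.
Sum = Σ Δx_i · f(x_i).
Sum = -222.375.

-222.375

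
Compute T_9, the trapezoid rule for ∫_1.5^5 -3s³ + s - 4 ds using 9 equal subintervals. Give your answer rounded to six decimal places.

-470.158565

Δs = (5 − 1.5)/9 = 7/18.
f(1.5) = -12.625, f(17/9) = -5426/243, f(41/18) = -72269/1944, f(8/3) = -524/9, f(55/18) = -168211/1944, f(31/9) = -29926/243, f(23/6) = -12179/72, f(38/9) = -54818/243, f(83/18) = -570599/1944, f(5) = -374.
T_9 = (Δs/2)·[f(s_0) + 2f(s_1) + ... + 2f(s_{8}) + f(s_9)].
Sum ≈ -470.158565.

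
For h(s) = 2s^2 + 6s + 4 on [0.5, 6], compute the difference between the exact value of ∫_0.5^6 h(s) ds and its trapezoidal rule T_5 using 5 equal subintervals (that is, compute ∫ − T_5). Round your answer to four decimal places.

-2.2183

Exact integral: ∫_0.5^6 h(s) ds ≈ 273.166667.
T_5 = 275.385.
Error ≈ 273.166667 − 275.385 ≈ -2.2183.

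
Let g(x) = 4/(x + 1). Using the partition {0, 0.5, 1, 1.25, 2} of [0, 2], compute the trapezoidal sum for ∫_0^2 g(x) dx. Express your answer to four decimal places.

4.4722

Subinterval widths: 0.5, 0.5, 0.25, 0.75.
g(0) = 4, g(0.5) = 8/3, g(1) = 2, g(1.25) = 16/9, g(2) = 4/3.
On each subinterval the trapezoid contributes (Δx_i/2)·[g(x_{i-1}) + g(x_i)].
Sum ≈ 4.4722.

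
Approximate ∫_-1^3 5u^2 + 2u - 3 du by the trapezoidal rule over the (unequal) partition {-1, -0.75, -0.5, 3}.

78.421875

Subinterval widths: 0.25, 0.25, 3.5.
f(-1) = 0, f(-0.75) = -1.6875, f(-0.5) = -2.75, f(3) = 48.
On each subinterval the trapezoid contributes (Δu_i/2)·[f(u_{i-1}) + f(u_i)].
Sum = 78.421875.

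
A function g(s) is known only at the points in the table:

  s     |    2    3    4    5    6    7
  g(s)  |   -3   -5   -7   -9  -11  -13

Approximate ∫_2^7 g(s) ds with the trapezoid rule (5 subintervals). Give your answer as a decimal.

Δs = 1.
T_5 = (1/2)·[(-3) + 2·(-5) + 2·(-7) + 2·(-9) + 2·(-11) + (-13)] = -40.

-40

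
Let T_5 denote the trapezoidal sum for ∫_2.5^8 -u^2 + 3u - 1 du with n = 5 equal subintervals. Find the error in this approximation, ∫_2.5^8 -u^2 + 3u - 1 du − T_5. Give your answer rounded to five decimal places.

1.10917

Exact integral: ∫_2.5^8 f(u) du ≈ -84.3333333.
T_5 = -85.4425.
Error ≈ -84.3333333 − (-85.4425) ≈ 1.10917.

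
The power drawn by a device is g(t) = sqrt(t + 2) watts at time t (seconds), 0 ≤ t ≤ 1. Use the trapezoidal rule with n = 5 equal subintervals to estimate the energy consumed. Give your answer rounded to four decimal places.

1.5783

Δt = (1 − 0)/5 = 0.2.
g(0) ≈ 1.4142, g(0.2) ≈ 1.4832, g(0.4) ≈ 1.5492, g(0.6) ≈ 1.6125, g(0.8) ≈ 1.6733, g(1) ≈ 1.7321.
T_5 = (Δt/2)·[g(t_0) + 2g(t_1) + ... + 2g(t_{4}) + g(t_5)].
Sum ≈ 1.5783.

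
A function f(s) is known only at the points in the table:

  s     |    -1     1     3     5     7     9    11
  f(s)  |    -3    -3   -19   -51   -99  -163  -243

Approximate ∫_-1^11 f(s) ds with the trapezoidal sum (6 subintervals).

Δs = 2.
T_6 = (2/2)·[(-3) + 2·(-3) + 2·(-19) + 2·(-51) + 2·(-99) + 2·(-163) + (-243)] = -916.

-916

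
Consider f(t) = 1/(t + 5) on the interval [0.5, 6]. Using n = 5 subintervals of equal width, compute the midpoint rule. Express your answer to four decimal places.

0.6919

Δt = (6 − 0.5)/5 = 1.1.
Midpoints: 1.05, 2.15, 3.25, 4.35, 5.45.
f(1.05) = 20/121, f(2.15) = 20/143, f(3.25) = 4/33, f(4.35) = 20/187, f(5.45) = 20/209.
Sum = Δt · [f(1.05) + f(2.15) + f(3.25) + f(4.35) + f(5.45)].
Sum ≈ 0.6919.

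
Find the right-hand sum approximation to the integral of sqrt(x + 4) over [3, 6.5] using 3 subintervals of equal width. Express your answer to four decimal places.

10.6787

Δx = (6.5 − 3)/3 = 7/6.
Right endpoints: 25/6, 16/3, 6.5.
f(25/6) ≈ 2.8577, f(16/3) ≈ 3.0551, f(6.5) ≈ 3.2404.
Sum = Δx · [f(25/6) + f(16/3) + f(6.5)].
Sum ≈ 10.6787.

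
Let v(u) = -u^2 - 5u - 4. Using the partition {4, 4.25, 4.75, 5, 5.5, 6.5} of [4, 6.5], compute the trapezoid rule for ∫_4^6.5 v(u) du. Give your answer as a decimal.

-146.046875

Subinterval widths: 0.25, 0.5, 0.25, 0.5, 1.
v(4) = -40, v(4.25) = -43.3125, v(4.75) = -50.3125, v(5) = -54, v(5.5) = -61.75, v(6.5) = -78.75.
On each subinterval the trapezoid contributes (Δu_i/2)·[v(u_{i-1}) + v(u_i)].
Sum = -146.046875.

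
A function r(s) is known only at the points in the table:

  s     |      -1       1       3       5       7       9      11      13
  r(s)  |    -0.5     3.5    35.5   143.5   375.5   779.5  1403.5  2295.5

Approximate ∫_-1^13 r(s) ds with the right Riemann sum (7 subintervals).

10073

Δs = 2.
Sum = 2·[3.5 + 35.5 + 143.5 + 375.5 + 779.5 + 1403.5 + 2295.5] = 10073.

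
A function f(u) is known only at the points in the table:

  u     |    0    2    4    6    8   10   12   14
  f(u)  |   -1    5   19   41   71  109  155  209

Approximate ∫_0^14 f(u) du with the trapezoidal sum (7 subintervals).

1008

Δu = 2.
T_7 = (2/2)·[(-1) + 2·5 + 2·19 + 2·41 + 2·71 + 2·109 + 2·155 + 209] = 1008.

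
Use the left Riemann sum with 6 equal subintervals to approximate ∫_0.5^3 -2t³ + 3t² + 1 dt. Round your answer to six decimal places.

-5.907118

Δt = (3 − 0.5)/6 = 5/12.
Left endpoints: 0.5, 11/12, 4/3, 1.75, 13/6, 31/12.
f(0.5) = 1.5, f(11/12) = 1711/864, f(4/3) = 43/27, f(1.75) = -0.53125, f(13/6) = -142/27, f(31/12) = -11629/864.
Sum = Δt · [f(0.5) + f(11/12) + f(4/3) + ...].
Sum ≈ -5.907118.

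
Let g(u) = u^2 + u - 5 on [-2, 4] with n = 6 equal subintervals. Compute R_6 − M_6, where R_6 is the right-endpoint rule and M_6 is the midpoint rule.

10.5

R_6 = 10.
M_6 = -0.5.
R_6 − M_6 = 10.5.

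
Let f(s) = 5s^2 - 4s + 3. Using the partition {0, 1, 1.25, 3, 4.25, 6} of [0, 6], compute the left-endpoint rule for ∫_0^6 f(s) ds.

192.71875

Subinterval widths: 1, 0.25, 1.75, 1.25, 1.75.
Left endpoints: 0, 1, 1.25, 3, 4.25.
f(0) = 3, f(1) = 4, f(1.25) = 5.8125, f(3) = 36, f(4.25) = 76.3125.
Sum = Σ Δs_i · f(s_i).
Sum = 192.71875.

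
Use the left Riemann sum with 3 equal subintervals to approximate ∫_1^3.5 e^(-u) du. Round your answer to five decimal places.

Δu = (3.5 − 1)/3 = 5/6.
Left endpoints: 1, 11/6, 8/3.
f(1) ≈ 0.36788, f(11/6) ≈ 0.15988, f(8/3) ≈ 0.06948.
Sum = Δu · [f(1) + f(11/6) + f(8/3)].
Sum ≈ 0.49770.

0.49770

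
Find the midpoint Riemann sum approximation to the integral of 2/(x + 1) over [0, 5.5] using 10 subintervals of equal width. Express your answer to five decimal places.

3.72016

Δx = (5.5 − 0)/10 = 0.55.
Midpoints: 0.275, 0.825, 1.375, 1.925, 2.475, 3.025, 3.575, 4.125, 4.675, 5.225.
f(0.275) = 80/51, f(0.825) = 80/73, f(1.375) = 16/19, f(1.925) = 80/117, f(2.475) = 80/139, f(3.025) = 80/161, f(3.575) = 80/183, f(4.125) = 16/41, f(4.675) = 80/227, f(5.225) = 80/249.
Sum = Δx · [f(0.275) + f(0.825) + f(1.375) + ...].
Sum ≈ 3.72016.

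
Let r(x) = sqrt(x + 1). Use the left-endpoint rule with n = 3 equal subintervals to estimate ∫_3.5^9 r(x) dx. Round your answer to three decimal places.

13.742

Δx = (9 − 3.5)/3 = 11/6.
Left endpoints: 3.5, 16/3, 43/6.
r(3.5) ≈ 2.121, r(16/3) ≈ 2.517, r(43/6) ≈ 2.858.
Sum = Δx · [r(3.5) + r(16/3) + r(43/6)].
Sum ≈ 13.742.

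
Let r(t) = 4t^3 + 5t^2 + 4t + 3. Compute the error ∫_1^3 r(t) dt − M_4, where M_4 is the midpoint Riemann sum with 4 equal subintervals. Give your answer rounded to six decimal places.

1.208333

Exact integral: ∫_1^3 r(t) dt ≈ 145.33333333.
M_4 = 144.125.
Error ≈ 145.33333333 − 144.125 ≈ 1.208333.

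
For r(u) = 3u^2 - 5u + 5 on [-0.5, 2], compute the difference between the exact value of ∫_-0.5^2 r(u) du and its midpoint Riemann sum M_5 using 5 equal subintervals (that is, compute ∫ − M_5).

0.15625

Exact integral: ∫_-0.5^2 r(u) du = 11.25.
M_5 = 11.09375.
Error = 11.25 − 11.09375 = 0.15625.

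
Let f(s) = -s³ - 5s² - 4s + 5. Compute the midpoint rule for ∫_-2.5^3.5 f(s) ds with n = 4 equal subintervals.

Δs = (3.5 − (-2.5))/4 = 1.5.
Midpoints: -1.75, -0.25, 1.25, 2.75.
f(-1.75) = 2.046875, f(-0.25) = 5.703125, f(1.25) = -9.765625, f(2.75) = -64.609375.
Sum = Δs · [f(-1.75) + f(-0.25) + f(1.25) + f(2.75)].
Sum = -99.9375.

-99.9375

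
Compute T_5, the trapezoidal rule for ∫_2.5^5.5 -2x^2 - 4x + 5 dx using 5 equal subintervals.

Δx = (5.5 − 2.5)/5 = 0.6.
f(2.5) = -17.5, f(3.1) = -26.62, f(3.7) = -37.18, f(4.3) = -49.18, f(4.9) = -62.62, f(5.5) = -77.5.
T_5 = (Δx/2)·[f(x_0) + 2f(x_1) + ... + 2f(x_{4}) + f(x_5)].
Sum = -133.86.

-133.86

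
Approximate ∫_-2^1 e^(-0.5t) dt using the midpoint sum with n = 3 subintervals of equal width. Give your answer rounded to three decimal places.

4.180

Δt = (1 − (-2))/3 = 1.
Midpoints: -1.5, -0.5, 0.5.
f(-1.5) ≈ 2.117, f(-0.5) ≈ 1.284, f(0.5) ≈ 0.779.
Sum = Δt · [f(-1.5) + f(-0.5) + f(0.5)].
Sum ≈ 4.180.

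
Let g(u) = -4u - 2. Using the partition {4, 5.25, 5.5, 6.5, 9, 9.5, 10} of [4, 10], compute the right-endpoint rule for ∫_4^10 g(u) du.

Subinterval widths: 1.25, 0.25, 1, 2.5, 0.5, 0.5.
Right endpoints: 5.25, 5.5, 6.5, 9, 9.5, 10.
g(5.25) = -23, g(5.5) = -24, g(6.5) = -28, g(9) = -38, g(9.5) = -40, g(10) = -42.
Sum = Σ Δu_i · g(u_i).
Sum = -198.75.

-198.75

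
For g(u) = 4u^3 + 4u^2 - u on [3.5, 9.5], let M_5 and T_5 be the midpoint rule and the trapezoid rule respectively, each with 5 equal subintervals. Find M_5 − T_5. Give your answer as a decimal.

-177.12

M_5 = 8982.96.
T_5 = 9160.08.
M_5 − T_5 = -177.12.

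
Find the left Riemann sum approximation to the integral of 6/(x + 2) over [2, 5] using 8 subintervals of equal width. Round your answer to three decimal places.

3.481

Δx = (5 − 2)/8 = 0.375.
Left endpoints: 2, 2.375, 2.75, 3.125, 3.5, 3.875, 4.25, 4.625.
f(2) = 1.5, f(2.375) = 48/35, f(2.75) = 24/19, f(3.125) = 48/41, f(3.5) = 12/11, f(3.875) = 48/47, f(4.25) = 0.96, f(4.625) = 48/53.
Sum = Δx · [f(2) + f(2.375) + f(2.75) + ...].
Sum ≈ 3.481.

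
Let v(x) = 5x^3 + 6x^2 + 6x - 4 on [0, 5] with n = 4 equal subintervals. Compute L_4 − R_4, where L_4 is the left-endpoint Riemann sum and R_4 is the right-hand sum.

-1006.25

L_4 = 639.765625.
R_4 = 1646.015625.
L_4 − R_4 = -1006.25.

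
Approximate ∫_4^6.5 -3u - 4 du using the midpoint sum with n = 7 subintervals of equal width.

Δu = (6.5 − 4)/7 = 5/14.
Midpoints: 117/28, 127/28, 137/28, 5.25, 157/28, 167/28, 177/28.
f(117/28) = -463/28, f(127/28) = -493/28, f(137/28) = -523/28, f(5.25) = -19.75, f(157/28) = -583/28, f(167/28) = -613/28, f(177/28) = -643/28.
Sum = Δu · [f(117/28) + f(127/28) + f(137/28) + ...].
Sum = -49.375.

-49.375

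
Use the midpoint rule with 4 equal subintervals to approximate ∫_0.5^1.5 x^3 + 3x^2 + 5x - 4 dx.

5.46875

Δx = (1.5 − 0.5)/4 = 0.25.
Midpoints: 0.625, 0.875, 1.125, 1.375.
f(0.625) = 277/512, f(0.875) = 1711/512, f(1.125) = 3505/512, f(1.375) = 5707/512.
Sum = Δx · [f(0.625) + f(0.875) + f(1.125) + f(1.375)].
Sum = 5.46875.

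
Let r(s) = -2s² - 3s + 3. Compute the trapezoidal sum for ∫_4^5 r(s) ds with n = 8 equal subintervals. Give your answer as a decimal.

-51.171875

Δs = (5 − 4)/8 = 0.125.
r(4) = -41, r(4.125) = -43.40625, r(4.25) = -45.875, r(4.375) = -48.40625, r(4.5) = -51, r(4.625) = -53.65625, r(4.75) = -56.375, r(4.875) = -59.15625, r(5) = -62.
T_8 = (Δs/2)·[r(s_0) + 2r(s_1) + ... + 2r(s_{7}) + r(s_8)].
Sum = -51.171875.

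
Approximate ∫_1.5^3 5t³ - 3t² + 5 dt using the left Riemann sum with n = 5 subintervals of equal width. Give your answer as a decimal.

64.8075

Δt = (3 − 1.5)/5 = 0.3.
Left endpoints: 1.5, 1.8, 2.1, 2.4, 2.7.
f(1.5) = 15.125, f(1.8) = 24.44, f(2.1) = 38.075, f(2.4) = 56.84, f(2.7) = 81.545.
Sum = Δt · [f(1.5) + f(1.8) + f(2.1) + f(2.4) + f(2.7)].
Sum = 64.8075.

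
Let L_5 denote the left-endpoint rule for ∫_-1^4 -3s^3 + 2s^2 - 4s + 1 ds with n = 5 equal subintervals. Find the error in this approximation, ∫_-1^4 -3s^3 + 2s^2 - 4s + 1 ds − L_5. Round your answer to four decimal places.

-82.9167

Exact integral: ∫_-1^4 f(s) ds ≈ -172.916667.
L_5 = -90.
Error ≈ -172.916667 − (-90) ≈ -82.9167.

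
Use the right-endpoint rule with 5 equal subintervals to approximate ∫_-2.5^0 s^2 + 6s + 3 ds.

Δs = (0 − (-2.5))/5 = 0.5.
Right endpoints: -2, -1.5, -1, -0.5, 0.
f(-2) = -5, f(-1.5) = -3.75, f(-1) = -2, f(-0.5) = 0.25, f(0) = 3.
Sum = Δs · [f(-2) + f(-1.5) + f(-1) + f(-0.5) + f(0)].
Sum = -3.75.

-3.75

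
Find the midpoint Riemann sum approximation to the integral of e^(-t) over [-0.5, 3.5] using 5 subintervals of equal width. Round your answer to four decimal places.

1.5762

Δt = (3.5 − (-0.5))/5 = 0.8.
Midpoints: -0.1, 0.7, 1.5, 2.3, 3.1.
f(-0.1) ≈ 1.1052, f(0.7) ≈ 0.4966, f(1.5) ≈ 0.2231, f(2.3) ≈ 0.1003, f(3.1) ≈ 0.0450.
Sum = Δt · [f(-0.1) + f(0.7) + f(1.5) + f(2.3) + f(3.1)].
Sum ≈ 1.5762.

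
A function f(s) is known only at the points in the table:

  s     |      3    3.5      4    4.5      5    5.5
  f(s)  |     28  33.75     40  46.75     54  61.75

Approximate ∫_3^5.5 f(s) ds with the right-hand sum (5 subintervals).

Δs = 0.5.
Sum = 0.5·[33.75 + 40 + 46.75 + 54 + 61.75] = 118.125.

118.125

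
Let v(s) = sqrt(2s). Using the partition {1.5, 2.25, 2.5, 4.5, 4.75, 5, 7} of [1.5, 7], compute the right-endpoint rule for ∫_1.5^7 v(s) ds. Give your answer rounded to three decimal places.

17.194

Subinterval widths: 0.75, 0.25, 2, 0.25, 0.25, 2.
Right endpoints: 2.25, 2.5, 4.5, 4.75, 5, 7.
v(2.25) ≈ 2.121, v(2.5) ≈ 2.236, v(4.5) ≈ 3.000, v(4.75) ≈ 3.082, v(5) ≈ 3.162, v(7) ≈ 3.742.
Sum = Σ Δs_i · v(s_i).
Sum ≈ 17.194.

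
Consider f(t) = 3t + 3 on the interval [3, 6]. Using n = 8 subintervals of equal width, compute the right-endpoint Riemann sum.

Δt = (6 − 3)/8 = 0.375.
Right endpoints: 3.375, 3.75, 4.125, 4.5, 4.875, 5.25, 5.625, 6.
f(3.375) = 13.125, f(3.75) = 14.25, f(4.125) = 15.375, f(4.5) = 16.5, f(4.875) = 17.625, f(5.25) = 18.75, f(5.625) = 19.875, f(6) = 21.
Sum = Δt · [f(3.375) + f(3.75) + f(4.125) + ...].
Sum = 51.1875.

51.1875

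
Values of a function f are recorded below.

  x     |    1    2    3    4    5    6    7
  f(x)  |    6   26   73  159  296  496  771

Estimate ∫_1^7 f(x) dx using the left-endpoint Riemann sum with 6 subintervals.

1056

Δx = 1.
Sum = 1·[6 + 26 + 73 + 159 + 296 + 496] = 1056.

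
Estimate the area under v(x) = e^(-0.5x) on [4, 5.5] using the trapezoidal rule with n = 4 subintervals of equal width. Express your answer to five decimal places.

Δx = (5.5 − 4)/4 = 0.375.
v(4) ≈ 0.13534, v(4.375) ≈ 0.11220, v(4.75) ≈ 0.09301, v(5.125) ≈ 0.07711, v(5.5) ≈ 0.06393.
T_4 = (Δx/2)·[v(x_0) + 2v(x_1) + 2v(x_2) + 2v(x_3) + v(x_4)].
Sum ≈ 0.14323.

0.14323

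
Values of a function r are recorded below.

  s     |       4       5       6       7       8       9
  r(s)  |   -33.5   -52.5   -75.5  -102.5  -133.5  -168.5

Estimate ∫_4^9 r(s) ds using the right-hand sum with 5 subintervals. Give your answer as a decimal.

-532.5

Δs = 1.
Sum = 1·[(-52.5) + (-75.5) + (-102.5) + (-133.5) + (-168.5)] = -532.5.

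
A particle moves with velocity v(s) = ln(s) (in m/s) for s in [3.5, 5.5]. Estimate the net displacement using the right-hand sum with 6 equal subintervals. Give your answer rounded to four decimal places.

Δs = (5.5 − 3.5)/6 = 1/3.
Right endpoints: 23/6, 25/6, 4.5, 29/6, 31/6, 5.5.
v(23/6) ≈ 1.3437, v(25/6) ≈ 1.4271, v(4.5) ≈ 1.5041, v(29/6) ≈ 1.5755, v(31/6) ≈ 1.6422, v(5.5) ≈ 1.7047.
Sum = Δs · [v(23/6) + v(25/6) + v(4.5) + ...].
Sum ≈ 3.0658.

3.0658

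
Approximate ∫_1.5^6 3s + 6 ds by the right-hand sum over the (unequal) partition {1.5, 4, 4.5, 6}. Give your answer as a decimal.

90.75

Subinterval widths: 2.5, 0.5, 1.5.
Right endpoints: 4, 4.5, 6.
f(4) = 18, f(4.5) = 19.5, f(6) = 24.
Sum = Σ Δs_i · f(s_i).
Sum = 90.75.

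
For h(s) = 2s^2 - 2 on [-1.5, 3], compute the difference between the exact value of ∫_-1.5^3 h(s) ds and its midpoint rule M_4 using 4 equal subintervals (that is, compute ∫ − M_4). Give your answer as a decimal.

Exact integral: ∫_-1.5^3 h(s) ds = 11.25.
M_4 = 10.30078125.
Error = 11.25 − 10.30078125 = 0.94921875.

0.94921875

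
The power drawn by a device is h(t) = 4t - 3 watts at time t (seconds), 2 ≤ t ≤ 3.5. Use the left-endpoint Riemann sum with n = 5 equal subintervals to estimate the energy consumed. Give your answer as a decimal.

Δt = (3.5 − 2)/5 = 0.3.
Left endpoints: 2, 2.3, 2.6, 2.9, 3.2.
h(2) = 5, h(2.3) = 6.2, h(2.6) = 7.4, h(2.9) = 8.6, h(3.2) = 9.8.
Sum = Δt · [h(2) + h(2.3) + h(2.6) + h(2.9) + h(3.2)].
Sum = 11.1.

11.1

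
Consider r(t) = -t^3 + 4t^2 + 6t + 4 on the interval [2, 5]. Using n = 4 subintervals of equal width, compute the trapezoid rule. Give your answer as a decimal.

76.921875

Δt = (5 − 2)/4 = 0.75.
r(2) = 24, r(2.75) = 29.953125, r(3.5) = 31.125, r(4.25) = 24.984375, r(5) = 9.
T_4 = (Δt/2)·[r(t_0) + 2r(t_1) + 2r(t_2) + 2r(t_3) + r(t_4)].
Sum = 76.921875.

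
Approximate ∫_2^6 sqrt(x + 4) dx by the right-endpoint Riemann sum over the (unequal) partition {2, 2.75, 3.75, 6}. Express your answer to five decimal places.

11.84756

Subinterval widths: 0.75, 1, 2.25.
Right endpoints: 2.75, 3.75, 6.
f(2.75) ≈ 2.59808, f(3.75) ≈ 2.78388, f(6) ≈ 3.16228.
Sum = Σ Δx_i · f(x_i).
Sum ≈ 11.84756.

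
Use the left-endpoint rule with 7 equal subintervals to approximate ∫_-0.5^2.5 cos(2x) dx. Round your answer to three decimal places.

0.000

Δx = (2.5 − (-0.5))/7 = 3/7.
Left endpoints: -0.5, -1/14, 5/14, 11/14, 17/14, 23/14, 29/14.
f(-0.5) ≈ 0.540, f(-1/14) ≈ 0.990, f(5/14) ≈ 0.756, f(11/14) ≈ -0.001, f(17/14) ≈ -0.756, f(23/14) ≈ -0.990, f(29/14) ≈ -0.539.
Sum = Δx · [f(-0.5) + f(-1/14) + f(5/14) + ...].
Sum ≈ 0.000.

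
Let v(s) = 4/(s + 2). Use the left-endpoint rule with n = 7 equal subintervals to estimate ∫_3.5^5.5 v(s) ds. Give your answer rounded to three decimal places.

1.269

Δs = (5.5 − 3.5)/7 = 2/7.
Left endpoints: 3.5, 53/14, 57/14, 61/14, 65/14, 69/14, 73/14.
v(3.5) = 8/11, v(53/14) = 56/81, v(57/14) = 56/85, v(61/14) = 56/89, v(65/14) = 56/93, v(69/14) = 56/97, v(73/14) = 56/101.
Sum = Δs · [v(3.5) + v(53/14) + v(57/14) + ...].
Sum ≈ 1.269.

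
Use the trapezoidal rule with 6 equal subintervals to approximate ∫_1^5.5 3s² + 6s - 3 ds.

Δs = (5.5 − 1)/6 = 0.75.
f(1) = 6, f(1.75) = 16.6875, f(2.5) = 30.75, f(3.25) = 48.1875, f(4) = 69, f(4.75) = 93.1875, f(5.5) = 120.75.
T_6 = (Δs/2)·[f(s_0) + 2f(s_1) + ... + 2f(s_{5}) + f(s_6)].
Sum = 240.890625.

240.890625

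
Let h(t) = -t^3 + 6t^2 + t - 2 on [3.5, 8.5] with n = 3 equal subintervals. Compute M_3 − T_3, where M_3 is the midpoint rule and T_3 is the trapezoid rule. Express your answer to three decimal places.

41.667

M_3 ≈ -91.11111.
T_3 ≈ -132.77778.
M_3 − T_3 ≈ 41.667.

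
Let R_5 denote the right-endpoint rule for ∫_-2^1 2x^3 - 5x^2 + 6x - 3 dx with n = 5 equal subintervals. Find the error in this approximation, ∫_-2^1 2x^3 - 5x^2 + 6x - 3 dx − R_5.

Exact integral: ∫_-2^1 f(x) dx = -40.5.
R_5 = -26.64.
Error = -40.5 − (-26.64) = -13.86.

-13.86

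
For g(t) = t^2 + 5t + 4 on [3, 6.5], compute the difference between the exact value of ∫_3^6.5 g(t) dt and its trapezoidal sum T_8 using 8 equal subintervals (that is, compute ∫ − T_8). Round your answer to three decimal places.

Exact integral: ∫_3^6.5 g(t) dt ≈ 179.66667.
T_8 ≈ 179.77832.
Error ≈ 179.66667 − 179.77832 ≈ -0.112.

-0.112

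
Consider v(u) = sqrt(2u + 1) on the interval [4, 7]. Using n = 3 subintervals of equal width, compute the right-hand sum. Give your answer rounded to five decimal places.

Δu = (7 − 4)/3 = 1.
Right endpoints: 5, 6, 7.
v(5) ≈ 3.31662, v(6) ≈ 3.60555, v(7) ≈ 3.87298.
Sum = Δu · [v(5) + v(6) + v(7)].
Sum ≈ 10.79516.

10.79516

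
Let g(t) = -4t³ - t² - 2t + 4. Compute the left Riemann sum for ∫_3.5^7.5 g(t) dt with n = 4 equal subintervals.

-2429

Δt = (7.5 − 3.5)/4 = 1.
Left endpoints: 3.5, 4.5, 5.5, 6.5.
g(3.5) = -186.75, g(4.5) = -389.75, g(5.5) = -702.75, g(6.5) = -1149.75.
Sum = Δt · [g(3.5) + g(4.5) + g(5.5) + g(6.5)].
Sum = -2429.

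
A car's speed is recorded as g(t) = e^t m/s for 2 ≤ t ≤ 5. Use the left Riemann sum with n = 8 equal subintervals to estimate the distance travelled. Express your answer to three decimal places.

116.231

Δt = (5 − 2)/8 = 0.375.
Left endpoints: 2, 2.375, 2.75, 3.125, 3.5, 3.875, 4.25, 4.625.
g(2) ≈ 7.389, g(2.375) ≈ 10.751, g(2.75) ≈ 15.643, g(3.125) ≈ 22.760, g(3.5) ≈ 33.115, g(3.875) ≈ 48.183, g(4.25) ≈ 70.105, g(4.625) ≈ 102.003.
Sum = Δt · [g(2) + g(2.375) + g(2.75) + ...].
Sum ≈ 116.231.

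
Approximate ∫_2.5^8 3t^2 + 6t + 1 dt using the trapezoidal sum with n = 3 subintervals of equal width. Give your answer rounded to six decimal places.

684.368056

Δt = (8 − 2.5)/3 = 11/6.
f(2.5) = 34.75, f(13/3) = 250/3, f(37/6) = 1825/12, f(8) = 241.
T_3 = (Δt/2)·[f(t_0) + 2f(t_1) + 2f(t_2) + f(t_3)].
Sum ≈ 684.368056.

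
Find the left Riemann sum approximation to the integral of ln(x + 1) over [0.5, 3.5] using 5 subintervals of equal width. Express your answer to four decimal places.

Δx = (3.5 − 0.5)/5 = 0.6.
Left endpoints: 0.5, 1.1, 1.7, 2.3, 2.9.
f(0.5) ≈ 0.4055, f(1.1) ≈ 0.7419, f(1.7) ≈ 0.9933, f(2.3) ≈ 1.1939, f(2.9) ≈ 1.3610.
Sum = Δx · [f(0.5) + f(1.1) + f(1.7) + f(2.3) + f(2.9)].
Sum ≈ 2.8173.

2.8173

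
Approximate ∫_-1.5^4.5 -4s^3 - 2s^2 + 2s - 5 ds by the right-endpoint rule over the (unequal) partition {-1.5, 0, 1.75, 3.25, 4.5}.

-795.015625

Subinterval widths: 1.5, 1.75, 1.5, 1.25.
Right endpoints: 0, 1.75, 3.25, 4.5.
f(0) = -5, f(1.75) = -29.0625, f(3.25) = -156.9375, f(4.5) = -401.
Sum = Σ Δs_i · f(s_i).
Sum = -795.015625.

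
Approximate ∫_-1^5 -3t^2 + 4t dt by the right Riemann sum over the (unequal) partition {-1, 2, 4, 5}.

-131

Subinterval widths: 3, 2, 1.
Right endpoints: 2, 4, 5.
f(2) = -4, f(4) = -32, f(5) = -55.
Sum = Σ Δt_i · f(t_i).
Sum = -131.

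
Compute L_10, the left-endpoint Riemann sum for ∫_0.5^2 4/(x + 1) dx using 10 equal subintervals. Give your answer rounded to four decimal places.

Δx = (2 − 0.5)/10 = 0.15.
Left endpoints: 0.5, 0.65, 0.8, 0.95, 1.1, 1.25, 1.4, 1.55, 1.7, 1.85.
f(0.5) = 8/3, f(0.65) = 80/33, f(0.8) = 20/9, f(0.95) = 80/39, f(1.1) = 40/21, f(1.25) = 16/9, f(1.4) = 5/3, f(1.55) = 80/51, f(1.7) = 40/27, f(1.85) = 80/57.
Sum = Δx · [f(0.5) + f(0.65) + f(0.8) + ...].
Sum ≈ 2.8751.

2.8751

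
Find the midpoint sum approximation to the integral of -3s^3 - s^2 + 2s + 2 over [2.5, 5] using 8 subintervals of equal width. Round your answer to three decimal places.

Δs = (5 − 2.5)/8 = 0.3125.
Midpoints: 2.65625, 2.96875, 3.28125, 3.59375, 3.90625, 4.21875, 4.53125, 4.84375.
f(2.65625) = -1833959/32768, f(2.96875) = -2600829/32768, f(3.28125) = -3545099/32768, f(3.59375) = -4684769/32768, f(3.90625) = -6037839/32768, f(4.21875) = -7622309/32768, f(4.53125) = -9456179/32768, f(4.84375) = -11557449/32768.
Sum = Δs · [f(2.65625) + f(2.96875) + f(3.28125) + ...].
Sum ≈ -451.454.

-451.454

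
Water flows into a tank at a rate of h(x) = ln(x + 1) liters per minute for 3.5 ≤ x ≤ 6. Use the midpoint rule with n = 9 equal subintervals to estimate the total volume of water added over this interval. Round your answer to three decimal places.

4.353

Δx = (6 − 3.5)/9 = 5/18.
Midpoints: 131/36, 47/12, 151/36, 161/36, 4.75, 181/36, 191/36, 67/12, 211/36.
h(131/36) ≈ 1.534, h(47/12) ≈ 1.593, h(151/36) ≈ 1.648, h(161/36) ≈ 1.700, h(4.75) ≈ 1.749, h(181/36) ≈ 1.796, h(191/36) ≈ 1.841, h(67/12) ≈ 1.885, h(211/36) ≈ 1.926.
Sum = Δx · [h(131/36) + h(47/12) + h(151/36) + ...].
Sum ≈ 4.353.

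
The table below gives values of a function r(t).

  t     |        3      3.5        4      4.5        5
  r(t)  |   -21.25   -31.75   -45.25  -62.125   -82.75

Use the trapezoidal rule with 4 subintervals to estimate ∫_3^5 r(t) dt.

Δt = 0.5.
T_4 = (0.5/2)·[(-21.25) + 2·(-31.75) + 2·(-45.25) + 2·(-62.125) + (-82.75)] = -95.5625.

-95.5625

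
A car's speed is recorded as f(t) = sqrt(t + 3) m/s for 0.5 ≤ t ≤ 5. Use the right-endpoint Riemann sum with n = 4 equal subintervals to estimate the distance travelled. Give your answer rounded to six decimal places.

Δt = (5 − 0.5)/4 = 1.125.
Right endpoints: 1.625, 2.75, 3.875, 5.
f(1.625) ≈ 2.150581, f(2.75) ≈ 2.397916, f(3.875) ≈ 2.622022, f(5) ≈ 2.828427.
Sum = Δt · [f(1.625) + f(2.75) + f(3.875) + f(5)].
Sum ≈ 11.248815.

11.248815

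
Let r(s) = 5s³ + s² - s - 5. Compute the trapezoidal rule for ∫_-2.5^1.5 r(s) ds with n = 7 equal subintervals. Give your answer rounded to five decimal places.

Δs = (1.5 − (-2.5))/7 = 4/7.
r(-2.5) = -74.375, r(-27/14) = -96637/2744, r(-19/14) = -39237/2744, r(-11/14) = -16525/2744, r(-3/14) = -13141/2744, r(5/14) = -13725/2744, r(13/14) = -2917/2744, r(1.5) = 12.625.
T_7 = (Δs/2)·[r(s_0) + 2r(s_1) + ... + 2r(s_{6}) + r(s_7)].
Sum ≈ -55.58163.

-55.58163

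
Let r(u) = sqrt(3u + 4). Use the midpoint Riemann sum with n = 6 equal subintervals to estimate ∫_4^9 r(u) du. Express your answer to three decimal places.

24.137

Δu = (9 − 4)/6 = 5/6.
Midpoints: 53/12, 5.25, 73/12, 83/12, 7.75, 103/12.
r(53/12) ≈ 4.153, r(5.25) ≈ 4.444, r(73/12) ≈ 4.717, r(83/12) ≈ 4.975, r(7.75) ≈ 5.220, r(103/12) ≈ 5.454.
Sum = Δu · [r(53/12) + r(5.25) + r(73/12) + ...].
Sum ≈ 24.137.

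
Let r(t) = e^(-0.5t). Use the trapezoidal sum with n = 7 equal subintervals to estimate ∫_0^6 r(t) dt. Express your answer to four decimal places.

1.9294

Δt = (6 − 0)/7 = 6/7.
r(0) ≈ 1.0000, r(6/7) ≈ 0.6514, r(12/7) ≈ 0.4244, r(18/7) ≈ 0.2765, r(24/7) ≈ 0.1801, r(30/7) ≈ 0.1173, r(36/7) ≈ 0.0764, r(6) ≈ 0.0498.
T_7 = (Δt/2)·[r(t_0) + 2r(t_1) + ... + 2r(t_{6}) + r(t_7)].
Sum ≈ 1.9294.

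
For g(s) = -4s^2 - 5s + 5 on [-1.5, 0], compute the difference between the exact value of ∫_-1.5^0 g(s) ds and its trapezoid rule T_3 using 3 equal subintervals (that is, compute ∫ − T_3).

Exact integral: ∫_-1.5^0 g(s) ds = 8.625.
T_3 = 8.375.
Error = 8.625 − 8.375 = 0.25.

0.25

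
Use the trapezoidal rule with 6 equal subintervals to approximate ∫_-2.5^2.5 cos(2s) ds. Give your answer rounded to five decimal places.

Δs = (2.5 − (-2.5))/6 = 5/6.
f(-2.5) ≈ 0.28366, f(-5/3) ≈ -0.98167, f(-5/6) ≈ -0.09572, f(0) ≈ 1.00000, f(5/6) ≈ -0.09572, f(5/3) ≈ -0.98167, f(2.5) ≈ 0.28366.
T_6 = (Δs/2)·[f(s_0) + 2f(s_1) + ... + 2f(s_{5}) + f(s_6)].
Sum ≈ -0.72594.

-0.72594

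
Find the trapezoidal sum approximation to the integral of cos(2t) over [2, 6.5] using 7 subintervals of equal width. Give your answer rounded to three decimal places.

Δt = (6.5 − 2)/7 = 9/14.
f(2) ≈ -0.654, f(37/14) ≈ 0.542, f(23/7) ≈ 0.959, f(55/14) ≈ -0.003, f(32/7) ≈ -0.961, f(73/14) ≈ -0.537, f(41/7) ≈ 0.658, f(6.5) ≈ 0.907.
T_7 = (Δt/2)·[f(t_0) + 2f(t_1) + ... + 2f(t_{6}) + f(t_7)].
Sum ≈ 0.505.

0.505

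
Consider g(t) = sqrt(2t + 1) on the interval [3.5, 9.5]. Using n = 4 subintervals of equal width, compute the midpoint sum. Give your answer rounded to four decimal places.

Δt = (9.5 − 3.5)/4 = 1.5.
Midpoints: 4.25, 5.75, 7.25, 8.75.
g(4.25) ≈ 3.0822, g(5.75) ≈ 3.5355, g(7.25) ≈ 3.9370, g(8.75) ≈ 4.3012.
Sum = Δt · [g(4.25) + g(5.75) + g(7.25) + g(8.75)].
Sum ≈ 22.2839.

22.2839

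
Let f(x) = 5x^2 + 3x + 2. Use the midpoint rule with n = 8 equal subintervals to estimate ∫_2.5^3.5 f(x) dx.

Δx = (3.5 − 2.5)/8 = 0.125.
Midpoints: 2.5625, 2.6875, 2.8125, 2.9375, 3.0625, 3.1875, 3.3125, 3.4375.
f(2.5625) = 42.51953125, f(2.6875) = 46.17578125, f(2.8125) = 49.98828125, f(2.9375) = 53.95703125, f(3.0625) = 58.08203125, f(3.1875) = 62.36328125, f(3.3125) = 66.80078125, f(3.4375) = 71.39453125.
Sum = Δx · [f(2.5625) + f(2.6875) + f(2.8125) + ...].
Sum = 56.41015625.

56.41015625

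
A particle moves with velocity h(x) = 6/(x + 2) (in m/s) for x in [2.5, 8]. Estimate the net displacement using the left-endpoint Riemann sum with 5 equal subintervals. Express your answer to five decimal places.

5.21804

Δx = (8 − 2.5)/5 = 1.1.
Left endpoints: 2.5, 3.6, 4.7, 5.8, 6.9.
h(2.5) = 4/3, h(3.6) = 15/14, h(4.7) = 60/67, h(5.8) = 10/13, h(6.9) = 60/89.
Sum = Δx · [h(2.5) + h(3.6) + h(4.7) + h(5.8) + h(6.9)].
Sum ≈ 5.21804.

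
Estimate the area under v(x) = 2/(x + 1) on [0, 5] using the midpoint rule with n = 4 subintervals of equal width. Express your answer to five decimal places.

Δx = (5 − 0)/4 = 1.25.
Midpoints: 0.625, 1.875, 3.125, 4.375.
v(0.625) = 16/13, v(1.875) = 16/23, v(3.125) = 16/33, v(4.375) = 16/43.
Sum = Δx · [v(0.625) + v(1.875) + v(3.125) + v(4.375)].
Sum ≈ 3.47920.

3.47920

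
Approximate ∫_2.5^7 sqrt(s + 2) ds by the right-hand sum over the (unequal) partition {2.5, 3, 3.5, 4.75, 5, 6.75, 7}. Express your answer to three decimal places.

Subinterval widths: 0.5, 0.5, 1.25, 0.25, 1.75, 0.25.
Right endpoints: 3, 3.5, 4.75, 5, 6.75, 7.
f(3) ≈ 2.236, f(3.5) ≈ 2.345, f(4.75) ≈ 2.598, f(5) ≈ 2.646, f(6.75) ≈ 2.958, f(7) ≈ 3.000.
Sum = Σ Δs_i · f(s_i).
Sum ≈ 12.126.

12.126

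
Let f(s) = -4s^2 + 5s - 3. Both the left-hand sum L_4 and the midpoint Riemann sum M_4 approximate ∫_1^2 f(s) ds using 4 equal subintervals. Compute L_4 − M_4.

L_4 = -4.
M_4 = -4.8125.
L_4 − M_4 = 0.8125.

0.8125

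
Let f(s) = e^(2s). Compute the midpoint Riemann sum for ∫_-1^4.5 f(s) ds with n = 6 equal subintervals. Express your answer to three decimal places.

Δs = (4.5 − (-1))/6 = 11/12.
Midpoints: -13/24, 0.375, 31/24, 53/24, 3.125, 97/24.
f(-13/24) ≈ 0.338, f(0.375) ≈ 2.117, f(31/24) ≈ 13.241, f(53/24) ≈ 82.820, f(3.125) ≈ 518.013, f(97/24) ≈ 3240.015.
Sum = Δs · [f(-13/24) + f(0.375) + f(31/24) + ...].
Sum ≈ 3535.166.

3535.166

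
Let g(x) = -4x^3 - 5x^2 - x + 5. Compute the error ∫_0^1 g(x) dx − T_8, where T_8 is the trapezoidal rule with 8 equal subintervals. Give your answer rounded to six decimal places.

0.028646

Exact integral: ∫_0^1 g(x) dx ≈ 1.83333333.
T_8 = 1.8046875.
Error ≈ 1.83333333 − 1.8046875 ≈ 0.028646.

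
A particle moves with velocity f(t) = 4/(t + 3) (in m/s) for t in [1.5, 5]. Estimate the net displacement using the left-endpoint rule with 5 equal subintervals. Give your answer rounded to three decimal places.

Δt = (5 − 1.5)/5 = 0.7.
Left endpoints: 1.5, 2.2, 2.9, 3.6, 4.3.
f(1.5) = 8/9, f(2.2) = 10/13, f(2.9) = 40/59, f(3.6) = 20/33, f(4.3) = 40/73.
Sum = Δt · [f(1.5) + f(2.2) + f(2.9) + f(3.6) + f(4.3)].
Sum ≈ 2.443.

2.443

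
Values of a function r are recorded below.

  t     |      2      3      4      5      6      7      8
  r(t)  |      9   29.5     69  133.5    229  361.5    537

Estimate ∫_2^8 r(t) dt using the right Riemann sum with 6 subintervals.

Δt = 1.
Sum = 1·[29.5 + 69 + 133.5 + 229 + 361.5 + 537] = 1359.5.

1359.5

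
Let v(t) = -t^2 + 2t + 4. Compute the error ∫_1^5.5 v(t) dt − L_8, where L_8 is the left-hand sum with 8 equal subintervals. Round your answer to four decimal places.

Exact integral: ∫_1^5.5 v(t) dt = -7.875.
L_8 ≈ -2.416992.
Error ≈ -7.875 − (-2.416992) ≈ -5.4580.

-5.4580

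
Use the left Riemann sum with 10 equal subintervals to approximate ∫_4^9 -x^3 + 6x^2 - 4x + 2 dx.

Δx = (9 − 4)/10 = 0.5.
Left endpoints: 4, 4.5, 5, 5.5, 6, 6.5, 7, 7.5, 8, 8.5.
f(4) = 18, f(4.5) = 14.375, f(5) = 7, f(5.5) = -4.875, f(6) = -22, f(6.5) = -45.125, f(7) = -75, f(7.5) = -112.375, f(8) = -158, f(8.5) = -212.625.
Sum = Δx · [f(4) + f(4.5) + f(5) + ...].
Sum = -295.3125.

-295.3125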